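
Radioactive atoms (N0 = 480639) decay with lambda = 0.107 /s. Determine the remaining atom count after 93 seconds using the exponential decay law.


N = N0 * exp(-lambda * t)
N = 480639 * exp(-0.107 * 93)
N = 22.917

22.917


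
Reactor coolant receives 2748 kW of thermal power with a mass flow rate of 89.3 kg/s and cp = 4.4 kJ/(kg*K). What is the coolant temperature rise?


dT = Q / (m_dot * cp)
dT = 2748 / (89.3 * 4.4)
dT = 6.9938 C

6.9938


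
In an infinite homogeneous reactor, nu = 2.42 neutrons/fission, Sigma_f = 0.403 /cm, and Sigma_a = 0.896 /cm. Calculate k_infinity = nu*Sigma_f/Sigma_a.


k_inf = nu * Sigma_f / Sigma_a
k_inf = 2.42 * 0.403 / 0.896
k_inf = 1.0885

1.0885


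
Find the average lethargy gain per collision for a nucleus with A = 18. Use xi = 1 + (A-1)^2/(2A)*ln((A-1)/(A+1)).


xi = 1 + (A-1)^2/(2A) * ln((A-1)/(A+1))
xi = 1 + (18-1)^2/(2*18) * ln((18-1)/(18 +1))
xi = 0.10711

0.10711


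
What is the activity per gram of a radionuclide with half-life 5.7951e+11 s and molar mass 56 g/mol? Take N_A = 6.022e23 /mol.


lambda = ln(2) / t_half = ln(2) / 5.7951e+11 = 1.196092e-12 /s
SA = lambda * N_A / M
SA = 1.196092e-12 * 6.022e23 / 56
SA = 1.2862e+10 Bq/g

1.2862e+10


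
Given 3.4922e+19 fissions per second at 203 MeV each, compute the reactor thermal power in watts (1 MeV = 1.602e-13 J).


P = fission_rate * E_MeV * 1.602e-13
P = 3.4922e+19 * 203 * 1.602e-13
P = 1.1357e+09 W

1.1357e+09


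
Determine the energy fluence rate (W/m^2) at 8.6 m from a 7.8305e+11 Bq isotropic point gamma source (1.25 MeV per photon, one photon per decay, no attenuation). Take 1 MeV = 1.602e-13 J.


psi = A * E * 1.602e-13 / (4*pi*r^2)
psi = 7.8305e+11 * 1.25 * 1.602e-13 / (4*pi*8.6^2)
psi = 1.6872e-04 W/m^2

1.6872e-04


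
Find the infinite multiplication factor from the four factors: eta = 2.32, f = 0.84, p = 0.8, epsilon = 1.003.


k_inf = eta * f * p * epsilon
k_inf = 2.32 * 0.84 * 0.8 * 1.003
k_inf = 1.5637

1.5637


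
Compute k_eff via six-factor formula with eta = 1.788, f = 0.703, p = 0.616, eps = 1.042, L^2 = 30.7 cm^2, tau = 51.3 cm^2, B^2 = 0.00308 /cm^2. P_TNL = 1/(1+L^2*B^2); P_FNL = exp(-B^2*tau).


k_inf = eta*f*p*eps = 1.788*0.703*0.616*1.042 = 0.8068100
P_TNL = 1/(1 + L^2*B^2) = 1/(1 + 30.7*0.00308) = 0.9136125
P_FNL = exp(-B^2*tau) = exp(-0.00308*51.3) = 0.8538464
k_eff = k_inf * P_TNL * P_FNL = 0.8068100 * 0.9136125 * 0.8538464
k_eff = 0.62938

0.62938


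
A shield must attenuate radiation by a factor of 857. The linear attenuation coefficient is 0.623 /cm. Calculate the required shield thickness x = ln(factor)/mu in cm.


x = ln(factor) / mu
x = ln(857) / 0.623
x = 10.840 cm

10.840


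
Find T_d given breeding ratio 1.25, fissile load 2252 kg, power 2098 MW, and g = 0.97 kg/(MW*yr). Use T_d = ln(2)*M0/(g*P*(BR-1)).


Breeding gain G = BR - 1 = 1.25 - 1 = 0.25
Fissile production rate = g * P * G = 0.97 * 2098 * 0.25 = 508.765 kg/yr
T_d = ln(2) * M0 / (g * P * G)
T_d = ln(2) * 2252 / 508.765 = 3.0682 yr

3.0682


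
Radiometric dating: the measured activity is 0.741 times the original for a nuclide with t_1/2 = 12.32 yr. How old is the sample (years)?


lambda = ln(2) / t_half = ln(2) / 12.32 = 0.05626195 /yr
t = -ln(A/A0) / lambda
t = -ln(0.741) / 0.05626195
t = 5.3278 yr

5.3278


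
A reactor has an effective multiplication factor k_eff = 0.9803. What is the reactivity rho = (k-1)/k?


rho = (k_eff - 1) / k_eff
rho = (0.9803 - 1) / 0.9803
rho = -0.020096

-0.020096


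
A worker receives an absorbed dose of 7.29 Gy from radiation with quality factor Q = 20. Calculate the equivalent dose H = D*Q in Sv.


H = D * Q
H = 7.29 * 20
H = 145.80 Sv

145.80


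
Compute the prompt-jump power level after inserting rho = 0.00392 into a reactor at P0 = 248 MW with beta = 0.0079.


P1/P0 = beta / (beta - rho)
P1/P0 = 0.0079 / (0.0079 - 0.00392) = 1.984925
P1 = 248 * 1.984925 = 492.26 MW

492.26


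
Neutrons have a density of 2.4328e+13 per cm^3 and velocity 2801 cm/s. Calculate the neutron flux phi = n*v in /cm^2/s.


phi = n * v
phi = 2.4328e+13 * 2801
phi = 6.8143e+16 /cm^2/s

6.8143e+16


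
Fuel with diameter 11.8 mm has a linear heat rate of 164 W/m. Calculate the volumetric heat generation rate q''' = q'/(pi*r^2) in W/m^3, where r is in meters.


r = D / 2 / 1000 = 11.8 / 2 / 1000 = 0.0059 m
q''' = q' / (pi * r^2)
q''' = 164 / (pi * 0.0059^2)
q''' = 1.4997e+06 W/m^3

1.4997e+06


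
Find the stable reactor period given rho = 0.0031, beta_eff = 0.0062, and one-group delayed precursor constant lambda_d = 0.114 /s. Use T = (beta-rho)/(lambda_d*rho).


T = (beta - rho) / (lambda_d * rho)
T = (0.0062 - 0.0031) / (0.114 * 0.0031)
T = 8.7719 s

8.7719


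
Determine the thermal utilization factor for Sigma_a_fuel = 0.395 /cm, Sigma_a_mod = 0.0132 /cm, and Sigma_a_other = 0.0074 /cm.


f = Sigma_a_fuel / (Sigma_a_fuel + Sigma_a_mod + Sigma_a_other)
f = 0.395 / (0.395 + 0.0132 + 0.0074)
f = 0.95043

0.95043


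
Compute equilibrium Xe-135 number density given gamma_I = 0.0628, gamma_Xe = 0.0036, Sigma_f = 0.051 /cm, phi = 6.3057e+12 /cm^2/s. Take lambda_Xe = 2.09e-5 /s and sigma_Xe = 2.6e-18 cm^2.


Xe_eq = (gamma_I + gamma_Xe) * Sigma_f * phi / (lambda_Xe + sigma_Xe * phi)
Numerator = (0.0628 + 0.0036) * 0.051 * 6.3057e+12 = 2.135362e+10
Denominator = 2.09e-5 + 2.6e-18 * 6.3057e+12 = 3.729482e-05
Xe_eq = 2.135362e+10 / 3.729482e-05 = 5.7256e+14 /cm^3

5.7256e+14


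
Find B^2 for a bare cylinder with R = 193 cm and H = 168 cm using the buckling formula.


B^2 = (2.405/R)^2 + (pi/H)^2
B^2 = (2.405/193)^2 + (pi/168)^2
B^2 = 5.0497e-04 /cm^2

5.0497e-04


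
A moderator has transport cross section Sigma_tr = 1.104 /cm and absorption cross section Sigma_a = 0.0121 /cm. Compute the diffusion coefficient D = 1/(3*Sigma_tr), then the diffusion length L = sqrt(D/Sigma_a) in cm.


D = 1 / (3 * Sigma_tr) = 1 / (3 * 1.104) = 0.3019324 cm
L = sqrt(D / Sigma_a)
L = sqrt(0.3019324 / 0.0121)
L = 4.9953 cm

4.9953


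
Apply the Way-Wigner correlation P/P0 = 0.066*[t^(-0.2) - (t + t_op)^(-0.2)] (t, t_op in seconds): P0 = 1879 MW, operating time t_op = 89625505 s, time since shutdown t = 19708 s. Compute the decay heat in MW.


P/P0 = 0.066 * [t^(-0.2) - (t + t_op)^(-0.2)]
P/P0 = 0.066 * [19708^(-0.2) - (19708 + 89625505)^(-0.2)]
P/P0 = 0.066 * [0.1383794 - 0.02567406] = 0.007438552
P = 1879 * 0.007438552 = 13.977 MW

13.977


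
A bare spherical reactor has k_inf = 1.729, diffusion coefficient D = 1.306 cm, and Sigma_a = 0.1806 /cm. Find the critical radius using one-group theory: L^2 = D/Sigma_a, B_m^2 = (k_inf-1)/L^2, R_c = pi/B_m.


L^2 = D / Sigma_a = 1.306 / 0.1806 = 7.231451 cm^2
B_m^2 = (k_inf - 1) / L^2 = (1.729 - 1) / 7.231451 = 0.1008096 /cm^2
For a bare sphere: B_g = pi/R, so R_c = pi / sqrt(B_m^2)
R_c = pi / sqrt(0.1008096) = 9.8946 cm

9.8946


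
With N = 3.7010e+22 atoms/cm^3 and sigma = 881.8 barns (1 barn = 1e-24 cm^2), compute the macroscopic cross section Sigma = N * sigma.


Sigma = N * sigma_barns * 1e-24
Sigma = 3.7010e+22 * 881.8 * 1e-24
Sigma = 32.635 /cm

32.635


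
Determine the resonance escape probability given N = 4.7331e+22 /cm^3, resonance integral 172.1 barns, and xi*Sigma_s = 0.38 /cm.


p = exp(-N * I * 1e-24 / (xi*Sigma_s))
p = exp(-4.7331e+22 * 172.1 * 1e-24 / 0.38)
p = 4.9032e-10

4.9032e-10


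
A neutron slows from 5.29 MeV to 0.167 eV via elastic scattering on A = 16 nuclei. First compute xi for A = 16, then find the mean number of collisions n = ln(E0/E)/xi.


xi = 1 + (A-1)^2/(2A)*ln((A-1)/(A+1)) = 0.1199467 (for A = 16)
n = ln(E0/E) / xi
n = ln(5.29e6 / 0.167) / 0.1199467
n = ln(3.167665e+07) / 0.1199467 = 143.99

143.99


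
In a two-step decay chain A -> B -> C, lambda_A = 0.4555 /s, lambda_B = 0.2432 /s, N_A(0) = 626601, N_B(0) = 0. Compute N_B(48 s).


N_B(t) = lambda_A * N_A0 / (lambda_B - lambda_A) * [exp(-lambda_A*t) - exp(-lambda_B*t)]
exp(-0.4555*48) = 3.195843e-10; exp(-0.2432*48) = 8.515692e-06
N_B = 0.4555 * 626601 / (0.2432 - 0.4555) * (3.195843e-10 - 8.515692e-06)
N_B = 11.448

11.448


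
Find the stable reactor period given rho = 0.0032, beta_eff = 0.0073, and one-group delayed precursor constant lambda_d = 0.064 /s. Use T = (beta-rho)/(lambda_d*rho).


T = (beta - rho) / (lambda_d * rho)
T = (0.0073 - 0.0032) / (0.064 * 0.0032)
T = 20.020 s

20.020


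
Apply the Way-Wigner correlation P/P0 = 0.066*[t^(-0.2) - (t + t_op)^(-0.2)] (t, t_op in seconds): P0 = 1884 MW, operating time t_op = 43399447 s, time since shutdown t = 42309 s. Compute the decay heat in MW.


P/P0 = 0.066 * [t^(-0.2) - (t + t_op)^(-0.2)]
P/P0 = 0.066 * [42309^(-0.2) - (42309 + 43399447)^(-0.2)]
P/P0 = 0.066 * [0.1187718 - 0.02967690] = 0.005880263
P = 1884 * 0.005880263 = 11.078 MW

11.078


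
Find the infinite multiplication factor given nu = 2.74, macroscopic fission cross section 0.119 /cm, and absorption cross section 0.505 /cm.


k_inf = nu * Sigma_f / Sigma_a
k_inf = 2.74 * 0.119 / 0.505
k_inf = 0.64566

0.64566


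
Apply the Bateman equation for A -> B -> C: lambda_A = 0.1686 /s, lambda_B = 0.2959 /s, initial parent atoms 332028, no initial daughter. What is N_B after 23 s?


N_B(t) = lambda_A * N_A0 / (lambda_B - lambda_A) * [exp(-lambda_A*t) - exp(-lambda_B*t)]
exp(-0.1686*23) = 0.02069631; exp(-0.2959*23) = 0.001107445
N_B = 0.1686 * 332028 / (0.2959 - 0.1686) * (0.02069631 - 0.001107445)
N_B = 8614.2

8614.2


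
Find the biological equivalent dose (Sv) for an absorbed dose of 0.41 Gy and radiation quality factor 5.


H = D * Q
H = 0.41 * 5
H = 2.0500 Sv

2.0500


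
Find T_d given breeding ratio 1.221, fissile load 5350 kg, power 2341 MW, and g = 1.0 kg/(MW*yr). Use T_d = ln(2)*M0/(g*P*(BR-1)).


Breeding gain G = BR - 1 = 1.221 - 1 = 0.221
Fissile production rate = g * P * G = 1.0 * 2341 * 0.221 = 517.361 kg/yr
T_d = ln(2) * M0 / (g * P * G)
T_d = ln(2) * 5350 / 517.361 = 7.1678 yr

7.1678


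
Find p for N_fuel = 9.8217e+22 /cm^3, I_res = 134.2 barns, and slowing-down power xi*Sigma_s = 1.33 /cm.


p = exp(-N * I * 1e-24 / (xi*Sigma_s))
p = exp(-9.8217e+22 * 134.2 * 1e-24 / 1.33)
p = 4.9660e-05

4.9660e-05


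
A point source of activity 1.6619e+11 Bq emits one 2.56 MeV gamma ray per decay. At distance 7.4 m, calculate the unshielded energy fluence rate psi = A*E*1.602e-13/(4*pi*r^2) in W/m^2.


psi = A * E * 1.602e-13 / (4*pi*r^2)
psi = 1.6619e+11 * 2.56 * 1.602e-13 / (4*pi*7.4^2)
psi = 9.9045e-05 W/m^2

9.9045e-05


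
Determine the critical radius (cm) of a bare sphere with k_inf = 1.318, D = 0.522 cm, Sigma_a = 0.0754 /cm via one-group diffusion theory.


L^2 = D / Sigma_a = 0.522 / 0.0754 = 6.923077 cm^2
B_m^2 = (k_inf - 1) / L^2 = (1.318 - 1) / 6.923077 = 0.04593333 /cm^2
For a bare sphere: B_g = pi/R, so R_c = pi / sqrt(B_m^2)
R_c = pi / sqrt(0.04593333) = 14.658 cm

14.658


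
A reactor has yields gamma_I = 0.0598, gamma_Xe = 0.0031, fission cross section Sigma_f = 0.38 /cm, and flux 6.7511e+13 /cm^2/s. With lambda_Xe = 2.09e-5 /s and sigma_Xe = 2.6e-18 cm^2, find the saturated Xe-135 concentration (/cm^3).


Xe_eq = (gamma_I + gamma_Xe) * Sigma_f * phi / (lambda_Xe + sigma_Xe * phi)
Numerator = (0.0598 + 0.0031) * 0.38 * 6.7511e+13 = 1.613648e+12
Denominator = 2.09e-5 + 2.6e-18 * 6.7511e+13 = 1.964286e-04
Xe_eq = 1.613648e+12 / 1.964286e-04 = 8.2149e+15 /cm^3

8.2149e+15


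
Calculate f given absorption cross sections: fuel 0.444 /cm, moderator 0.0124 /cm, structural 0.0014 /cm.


f = Sigma_a_fuel / (Sigma_a_fuel + Sigma_a_mod + Sigma_a_other)
f = 0.444 / (0.444 + 0.0124 + 0.0014)
f = 0.96986

0.96986


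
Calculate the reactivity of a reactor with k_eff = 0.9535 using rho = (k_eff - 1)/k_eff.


rho = (k_eff - 1) / k_eff
rho = (0.9535 - 1) / 0.9535
rho = -0.048768

-0.048768


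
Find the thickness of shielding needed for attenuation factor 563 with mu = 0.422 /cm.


x = ln(factor) / mu
x = ln(563) / 0.422
x = 15.008 cm

15.008


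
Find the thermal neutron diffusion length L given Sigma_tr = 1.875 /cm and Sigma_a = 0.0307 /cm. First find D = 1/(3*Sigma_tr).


D = 1 / (3 * Sigma_tr) = 1 / (3 * 1.875) = 0.1777778 cm
L = sqrt(D / Sigma_a)
L = sqrt(0.1777778 / 0.0307)
L = 2.4064 cm

2.4064


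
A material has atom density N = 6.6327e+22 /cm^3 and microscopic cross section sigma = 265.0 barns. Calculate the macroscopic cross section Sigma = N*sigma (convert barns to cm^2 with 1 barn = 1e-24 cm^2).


Sigma = N * sigma_barns * 1e-24
Sigma = 6.6327e+22 * 265.0 * 1e-24
Sigma = 17.577 /cm

17.577


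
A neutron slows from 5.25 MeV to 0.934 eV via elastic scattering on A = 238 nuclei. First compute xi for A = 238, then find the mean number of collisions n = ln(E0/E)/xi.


xi = 1 + (A-1)^2/(2A)*ln((A-1)/(A+1)) = 0.008379872 (for A = 238)
n = ln(E0/E) / xi
n = ln(5.25e6 / 0.934) / 0.008379872
n = ln(5.620985e+06) / 0.008379872 = 1854.7

1854.7


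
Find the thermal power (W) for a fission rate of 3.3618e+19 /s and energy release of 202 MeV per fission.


P = fission_rate * E_MeV * 1.602e-13
P = 3.3618e+19 * 202 * 1.602e-13
P = 1.0879e+09 W

1.0879e+09


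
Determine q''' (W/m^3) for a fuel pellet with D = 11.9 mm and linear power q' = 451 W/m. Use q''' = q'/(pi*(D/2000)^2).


r = D / 2 / 1000 = 11.9 / 2 / 1000 = 0.00595 m
q''' = q' / (pi * r^2)
q''' = 451 / (pi * 0.00595^2)
q''' = 4.0550e+06 W/m^3

4.0550e+06


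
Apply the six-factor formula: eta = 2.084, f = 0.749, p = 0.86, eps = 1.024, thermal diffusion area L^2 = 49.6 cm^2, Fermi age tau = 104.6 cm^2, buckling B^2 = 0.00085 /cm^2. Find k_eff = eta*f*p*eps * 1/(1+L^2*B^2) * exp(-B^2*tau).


k_inf = eta*f*p*eps = 2.084*0.749*0.86*1.024 = 1.374605
P_TNL = 1/(1 + L^2*B^2) = 1/(1 + 49.6*0.00085) = 0.9595456
P_FNL = exp(-B^2*tau) = exp(-0.00085*104.6) = 0.9149279
k_eff = k_inf * P_TNL * P_FNL = 1.374605 * 0.9595456 * 0.9149279
k_eff = 1.2068

1.2068


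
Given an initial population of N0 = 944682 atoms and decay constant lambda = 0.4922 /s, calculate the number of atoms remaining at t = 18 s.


N = N0 * exp(-lambda * t)
N = 944682 * exp(-0.4922 * 18)
N = 134.16

134.16


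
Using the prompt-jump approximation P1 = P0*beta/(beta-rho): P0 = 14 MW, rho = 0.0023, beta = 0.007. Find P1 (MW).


P1/P0 = beta / (beta - rho)
P1/P0 = 0.007 / (0.007 - 0.0023) = 1.489362
P1 = 14 * 1.489362 = 20.851 MW

20.851


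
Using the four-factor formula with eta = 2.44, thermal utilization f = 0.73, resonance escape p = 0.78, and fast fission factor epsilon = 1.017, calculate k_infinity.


k_inf = eta * f * p * epsilon
k_inf = 2.44 * 0.73 * 0.78 * 1.017
k_inf = 1.4130

1.4130


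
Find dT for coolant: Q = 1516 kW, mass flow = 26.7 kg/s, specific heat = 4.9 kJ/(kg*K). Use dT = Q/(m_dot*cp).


dT = Q / (m_dot * cp)
dT = 1516 / (26.7 * 4.9)
dT = 11.588 C

11.588


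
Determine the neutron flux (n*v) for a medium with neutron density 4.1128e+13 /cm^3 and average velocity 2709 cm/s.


phi = n * v
phi = 4.1128e+13 * 2709
phi = 1.1142e+17 /cm^2/s

1.1142e+17


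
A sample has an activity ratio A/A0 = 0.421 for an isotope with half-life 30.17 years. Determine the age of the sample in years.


lambda = ln(2) / t_half = ln(2) / 30.17 = 0.02297472 /yr
t = -ln(A/A0) / lambda
t = -ln(0.421) / 0.02297472
t = 37.655 yr

37.655


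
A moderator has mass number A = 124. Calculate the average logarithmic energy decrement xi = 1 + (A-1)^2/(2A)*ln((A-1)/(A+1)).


xi = 1 + (A-1)^2/(2A) * ln((A-1)/(A+1))
xi = 1 + (124-1)^2/(2*124) * ln((124-1)/(124 +1))
xi = 0.016043

0.016043


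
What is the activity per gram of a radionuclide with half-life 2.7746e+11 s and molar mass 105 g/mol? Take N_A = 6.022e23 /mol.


lambda = ln(2) / t_half = ln(2) / 2.7746e+11 = 2.498188e-12 /s
SA = lambda * N_A / M
SA = 2.498188e-12 * 6.022e23 / 105
SA = 1.4328e+10 Bq/g

1.4328e+10


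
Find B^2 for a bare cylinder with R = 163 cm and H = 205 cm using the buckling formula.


B^2 = (2.405/R)^2 + (pi/H)^2
B^2 = (2.405/163)^2 + (pi/205)^2
B^2 = 4.5255e-04 /cm^2

4.5255e-04


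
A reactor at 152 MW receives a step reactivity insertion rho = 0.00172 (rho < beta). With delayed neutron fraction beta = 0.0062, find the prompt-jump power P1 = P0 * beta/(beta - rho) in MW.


P1/P0 = beta / (beta - rho)
P1/P0 = 0.0062 / (0.0062 - 0.00172) = 1.383929
P1 = 152 * 1.383929 = 210.36 MW

210.36


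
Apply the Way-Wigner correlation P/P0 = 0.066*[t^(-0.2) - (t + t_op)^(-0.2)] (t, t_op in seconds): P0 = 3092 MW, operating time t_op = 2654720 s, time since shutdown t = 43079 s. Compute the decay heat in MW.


P/P0 = 0.066 * [t^(-0.2) - (t + t_op)^(-0.2)]
P/P0 = 0.066 * [43079^(-0.2) - (43079 + 2654720)^(-0.2)]
P/P0 = 0.066 * [0.1183442 - 0.05173662] = 0.004396100
P = 3092 * 0.004396100 = 13.593 MW

13.593


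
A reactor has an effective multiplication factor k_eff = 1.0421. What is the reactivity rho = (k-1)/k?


rho = (k_eff - 1) / k_eff
rho = (1.0421 - 1) / 1.0421
rho = 0.040399

0.040399


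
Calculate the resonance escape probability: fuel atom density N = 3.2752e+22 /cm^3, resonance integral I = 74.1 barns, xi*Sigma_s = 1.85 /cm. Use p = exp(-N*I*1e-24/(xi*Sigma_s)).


p = exp(-N * I * 1e-24 / (xi*Sigma_s))
p = exp(-3.2752e+22 * 74.1 * 1e-24 / 1.85)
p = 0.26932

0.26932


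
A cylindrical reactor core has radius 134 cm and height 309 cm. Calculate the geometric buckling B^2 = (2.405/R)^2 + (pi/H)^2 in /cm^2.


B^2 = (2.405/R)^2 + (pi/H)^2
B^2 = (2.405/134)^2 + (pi/309)^2
B^2 = 4.2549e-04 /cm^2

4.2549e-04


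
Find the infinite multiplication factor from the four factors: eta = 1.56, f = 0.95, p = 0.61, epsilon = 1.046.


k_inf = eta * f * p * epsilon
k_inf = 1.56 * 0.95 * 0.61 * 1.046
k_inf = 0.94560

0.94560


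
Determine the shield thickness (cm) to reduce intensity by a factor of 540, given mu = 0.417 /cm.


x = ln(factor) / mu
x = ln(540) / 0.417
x = 15.088 cm

15.088


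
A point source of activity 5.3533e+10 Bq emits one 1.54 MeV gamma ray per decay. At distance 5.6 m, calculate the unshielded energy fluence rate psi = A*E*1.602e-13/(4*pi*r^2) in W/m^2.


psi = A * E * 1.602e-13 / (4*pi*r^2)
psi = 5.3533e+10 * 1.54 * 1.602e-13 / (4*pi*5.6^2)
psi = 3.3513e-05 W/m^2

3.3513e-05


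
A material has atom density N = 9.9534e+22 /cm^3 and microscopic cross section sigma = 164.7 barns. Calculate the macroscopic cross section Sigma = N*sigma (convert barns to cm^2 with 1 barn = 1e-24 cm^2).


Sigma = N * sigma_barns * 1e-24
Sigma = 9.9534e+22 * 164.7 * 1e-24
Sigma = 16.393 /cm

16.393


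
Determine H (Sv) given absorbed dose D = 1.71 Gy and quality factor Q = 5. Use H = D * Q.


H = D * Q
H = 1.71 * 5
H = 8.5500 Sv

8.5500


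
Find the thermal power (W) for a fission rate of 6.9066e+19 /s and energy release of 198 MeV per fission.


P = fission_rate * E_MeV * 1.602e-13
P = 6.9066e+19 * 198 * 1.602e-13
P = 2.1907e+09 W

2.1907e+09


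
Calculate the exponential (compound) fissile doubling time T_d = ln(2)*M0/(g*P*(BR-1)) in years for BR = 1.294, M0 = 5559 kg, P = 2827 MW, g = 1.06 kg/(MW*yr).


Breeding gain G = BR - 1 = 1.294 - 1 = 0.294
Fissile production rate = g * P * G = 1.06 * 2827 * 0.294 = 881.00628 kg/yr
T_d = ln(2) * M0 / (g * P * G)
T_d = ln(2) * 5559 / 881.00628 = 4.3736 yr

4.3736


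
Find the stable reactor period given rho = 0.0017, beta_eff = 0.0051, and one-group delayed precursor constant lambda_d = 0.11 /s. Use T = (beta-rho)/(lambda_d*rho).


T = (beta - rho) / (lambda_d * rho)
T = (0.0051 - 0.0017) / (0.11 * 0.0017)
T = 18.182 s

18.182


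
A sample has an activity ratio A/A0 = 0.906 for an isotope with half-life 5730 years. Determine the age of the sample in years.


lambda = ln(2) / t_half = ln(2) / 5730 = 1.209681e-04 /yr
t = -ln(A/A0) / lambda
t = -ln(0.906) / 1.209681e-04
t = 816.05 yr

816.05


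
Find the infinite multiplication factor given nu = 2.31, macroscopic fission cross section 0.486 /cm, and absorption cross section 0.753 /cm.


k_inf = nu * Sigma_f / Sigma_a
k_inf = 2.31 * 0.486 / 0.753
k_inf = 1.4909

1.4909


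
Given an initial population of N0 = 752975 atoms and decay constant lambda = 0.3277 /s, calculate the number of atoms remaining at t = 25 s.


N = N0 * exp(-lambda * t)
N = 752975 * exp(-0.3277 * 25)
N = 208.36

208.36


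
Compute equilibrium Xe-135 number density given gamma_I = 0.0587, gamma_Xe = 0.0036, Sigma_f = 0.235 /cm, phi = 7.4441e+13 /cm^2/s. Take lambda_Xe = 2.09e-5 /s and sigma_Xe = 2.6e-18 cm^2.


Xe_eq = (gamma_I + gamma_Xe) * Sigma_f * phi / (lambda_Xe + sigma_Xe * phi)
Numerator = (0.0587 + 0.0036) * 0.235 * 7.4441e+13 = 1.089853e+12
Denominator = 2.09e-5 + 2.6e-18 * 7.4441e+13 = 2.144466e-04
Xe_eq = 1.089853e+12 / 2.144466e-04 = 5.0822e+15 /cm^3

5.0822e+15


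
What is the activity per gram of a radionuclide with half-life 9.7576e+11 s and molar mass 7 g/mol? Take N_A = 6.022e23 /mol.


lambda = ln(2) / t_half = ln(2) / 9.7576e+11 = 7.103665e-13 /s
SA = lambda * N_A / M
SA = 7.103665e-13 * 6.022e23 / 7
SA = 6.1112e+10 Bq/g

6.1112e+10


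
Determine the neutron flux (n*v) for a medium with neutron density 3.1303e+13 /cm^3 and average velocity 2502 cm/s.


phi = n * v
phi = 3.1303e+13 * 2502
phi = 7.8320e+16 /cm^2/s

7.8320e+16


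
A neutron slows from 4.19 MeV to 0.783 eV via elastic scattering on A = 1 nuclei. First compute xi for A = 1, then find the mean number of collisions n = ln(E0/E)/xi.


xi = 1 + (A-1)^2/(2A)*ln((A-1)/(A+1)) = 1 (for A = 1)
n = ln(E0/E) / xi
n = ln(4.19e6 / 0.783) / 1
n = ln(5.351213e+06) / 1 = 15.493

15.493


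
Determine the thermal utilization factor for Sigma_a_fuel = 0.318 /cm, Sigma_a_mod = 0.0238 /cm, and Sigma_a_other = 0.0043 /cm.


f = Sigma_a_fuel / (Sigma_a_fuel + Sigma_a_mod + Sigma_a_other)
f = 0.318 / (0.318 + 0.0238 + 0.0043)
f = 0.91881

0.91881


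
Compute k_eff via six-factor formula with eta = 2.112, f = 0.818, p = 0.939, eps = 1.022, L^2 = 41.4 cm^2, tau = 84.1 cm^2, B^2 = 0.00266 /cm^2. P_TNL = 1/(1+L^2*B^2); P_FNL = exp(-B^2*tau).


k_inf = eta*f*p*eps = 2.112*0.818*0.939*1.022 = 1.657921
P_TNL = 1/(1 + L^2*B^2) = 1/(1 + 41.4*0.00266) = 0.9008003
P_FNL = exp(-B^2*tau) = exp(-0.00266*84.1) = 0.7995502
k_eff = k_inf * P_TNL * P_FNL = 1.657921 * 0.9008003 * 0.7995502
k_eff = 1.1941

1.1941


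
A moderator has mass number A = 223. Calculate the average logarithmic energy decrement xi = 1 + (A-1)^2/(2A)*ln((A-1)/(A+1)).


xi = 1 + (A-1)^2/(2A) * ln((A-1)/(A+1))
xi = 1 + (223-1)^2/(2*223) * ln((223-1)/(223 +1))
xi = 0.0089419

0.0089419


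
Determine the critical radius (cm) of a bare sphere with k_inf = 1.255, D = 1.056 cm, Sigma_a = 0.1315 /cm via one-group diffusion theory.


L^2 = D / Sigma_a = 1.056 / 0.1315 = 8.030418 cm^2
B_m^2 = (k_inf - 1) / L^2 = (1.255 - 1) / 8.030418 = 0.03175426 /cm^2
For a bare sphere: B_g = pi/R, so R_c = pi / sqrt(B_m^2)
R_c = pi / sqrt(0.03175426) = 17.630 cm

17.630


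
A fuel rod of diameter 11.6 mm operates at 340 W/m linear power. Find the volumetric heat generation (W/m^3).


r = D / 2 / 1000 = 11.6 / 2 / 1000 = 0.0058 m
q''' = q' / (pi * r^2)
q''' = 340 / (pi * 0.0058^2)
q''' = 3.2172e+06 W/m^3

3.2172e+06


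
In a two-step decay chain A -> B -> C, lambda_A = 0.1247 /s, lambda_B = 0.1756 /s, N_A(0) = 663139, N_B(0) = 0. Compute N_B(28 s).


N_B(t) = lambda_A * N_A0 / (lambda_B - lambda_A) * [exp(-lambda_A*t) - exp(-lambda_B*t)]
exp(-0.1247*28) = 0.03045211; exp(-0.1756*28) = 0.007322525
N_B = 0.1247 * 663139 / (0.1756 - 0.1247) * (0.03045211 - 0.007322525)
N_B = 37577

37577


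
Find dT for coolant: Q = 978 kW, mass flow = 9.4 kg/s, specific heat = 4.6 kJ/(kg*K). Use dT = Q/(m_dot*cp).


dT = Q / (m_dot * cp)
dT = 978 / (9.4 * 4.6)
dT = 22.618 C

22.618


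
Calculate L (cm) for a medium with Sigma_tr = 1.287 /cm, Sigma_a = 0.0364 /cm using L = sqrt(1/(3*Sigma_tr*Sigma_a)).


D = 1 / (3 * Sigma_tr) = 1 / (3 * 1.287) = 0.2590003 cm
L = sqrt(D / Sigma_a)
L = sqrt(0.2590003 / 0.0364)
L = 2.6675 cm

2.6675


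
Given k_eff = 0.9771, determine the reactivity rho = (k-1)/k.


rho = (k_eff - 1) / k_eff
rho = (0.9771 - 1) / 0.9771
rho = -0.023437

-0.023437


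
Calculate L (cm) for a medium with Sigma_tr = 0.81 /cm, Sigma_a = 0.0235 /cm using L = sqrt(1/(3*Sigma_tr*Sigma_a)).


D = 1 / (3 * Sigma_tr) = 1 / (3 * 0.81) = 0.4115226 cm
L = sqrt(D / Sigma_a)
L = sqrt(0.4115226 / 0.0235)
L = 4.1847 cm

4.1847


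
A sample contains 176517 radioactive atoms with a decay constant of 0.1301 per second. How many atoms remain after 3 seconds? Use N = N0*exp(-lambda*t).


N = N0 * exp(-lambda * t)
N = 176517 * exp(-0.1301 * 3)
N = 119476

119476


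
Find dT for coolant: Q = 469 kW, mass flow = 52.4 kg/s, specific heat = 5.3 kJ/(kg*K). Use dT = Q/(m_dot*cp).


dT = Q / (m_dot * cp)
dT = 469 / (52.4 * 5.3)
dT = 1.6888 C

1.6888


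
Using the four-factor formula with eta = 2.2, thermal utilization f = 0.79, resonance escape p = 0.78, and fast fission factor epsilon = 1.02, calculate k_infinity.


k_inf = eta * f * p * epsilon
k_inf = 2.2 * 0.79 * 0.78 * 1.02
k_inf = 1.3828

1.3828


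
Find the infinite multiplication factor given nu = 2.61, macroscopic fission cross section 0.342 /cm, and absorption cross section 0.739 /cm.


k_inf = nu * Sigma_f / Sigma_a
k_inf = 2.61 * 0.342 / 0.739
k_inf = 1.2079

1.2079


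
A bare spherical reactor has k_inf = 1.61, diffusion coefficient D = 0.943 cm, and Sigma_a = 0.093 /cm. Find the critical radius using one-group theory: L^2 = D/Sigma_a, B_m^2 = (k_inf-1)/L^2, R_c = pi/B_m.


L^2 = D / Sigma_a = 0.943 / 0.093 = 10.13978 cm^2
B_m^2 = (k_inf - 1) / L^2 = (1.61 - 1) / 10.13978 = 0.06015910 /cm^2
For a bare sphere: B_g = pi/R, so R_c = pi / sqrt(B_m^2)
R_c = pi / sqrt(0.06015910) = 12.809 cm

12.809


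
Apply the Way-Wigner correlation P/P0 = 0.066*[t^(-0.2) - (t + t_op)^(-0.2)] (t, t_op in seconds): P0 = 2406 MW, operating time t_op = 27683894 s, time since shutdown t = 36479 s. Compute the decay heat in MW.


P/P0 = 0.066 * [t^(-0.2) - (t + t_op)^(-0.2)]
P/P0 = 0.066 * [36479^(-0.2) - (36479 + 27683894)^(-0.2)]
P/P0 = 0.066 * [0.1223465 - 0.03246685] = 0.005932057
P = 2406 * 0.005932057 = 14.273 MW

14.273


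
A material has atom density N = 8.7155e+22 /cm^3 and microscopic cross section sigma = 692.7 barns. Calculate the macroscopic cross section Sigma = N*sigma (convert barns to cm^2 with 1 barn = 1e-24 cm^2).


Sigma = N * sigma_barns * 1e-24
Sigma = 8.7155e+22 * 692.7 * 1e-24
Sigma = 60.372 /cm

60.372


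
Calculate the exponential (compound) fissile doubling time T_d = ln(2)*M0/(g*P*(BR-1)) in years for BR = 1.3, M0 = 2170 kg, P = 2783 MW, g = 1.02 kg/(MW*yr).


Breeding gain G = BR - 1 = 1.3 - 1 = 0.3
Fissile production rate = g * P * G = 1.02 * 2783 * 0.3 = 851.598 kg/yr
T_d = ln(2) * M0 / (g * P * G)
T_d = ln(2) * 2170 / 851.598 = 1.7662 yr

1.7662


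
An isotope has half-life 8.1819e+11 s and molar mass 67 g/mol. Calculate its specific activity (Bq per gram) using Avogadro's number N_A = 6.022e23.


lambda = ln(2) / t_half = ln(2) / 8.1819e+11 = 8.471714e-13 /s
SA = lambda * N_A / M
SA = 8.471714e-13 * 6.022e23 / 67
SA = 7.6144e+09 Bq/g

7.6144e+09


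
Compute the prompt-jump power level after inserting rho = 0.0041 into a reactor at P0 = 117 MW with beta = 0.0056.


P1/P0 = beta / (beta - rho)
P1/P0 = 0.0056 / (0.0056 - 0.0041) = 3.733333
P1 = 117 * 3.733333 = 436.80 MW

436.80


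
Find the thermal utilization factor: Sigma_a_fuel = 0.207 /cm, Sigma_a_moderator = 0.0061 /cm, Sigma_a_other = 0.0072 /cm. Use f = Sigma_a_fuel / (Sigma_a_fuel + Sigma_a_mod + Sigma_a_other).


f = Sigma_a_fuel / (Sigma_a_fuel + Sigma_a_mod + Sigma_a_other)
f = 0.207 / (0.207 + 0.0061 + 0.0072)
f = 0.93963

0.93963


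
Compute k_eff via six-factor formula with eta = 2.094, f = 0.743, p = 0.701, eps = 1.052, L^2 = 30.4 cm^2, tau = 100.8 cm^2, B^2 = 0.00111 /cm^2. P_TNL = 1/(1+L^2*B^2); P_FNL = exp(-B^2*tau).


k_inf = eta*f*p*eps = 2.094*0.743*0.701*1.052 = 1.147359
P_TNL = 1/(1 + L^2*B^2) = 1/(1 + 30.4*0.00111) = 0.9673575
P_FNL = exp(-B^2*tau) = exp(-0.00111*100.8) = 0.8941444
k_eff = k_inf * P_TNL * P_FNL = 1.147359 * 0.9673575 * 0.8941444
k_eff = 0.99242

0.99242


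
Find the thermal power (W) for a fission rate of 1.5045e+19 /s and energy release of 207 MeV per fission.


P = fission_rate * E_MeV * 1.602e-13
P = 1.5045e+19 * 207 * 1.602e-13
P = 4.9891e+08 W

4.9891e+08


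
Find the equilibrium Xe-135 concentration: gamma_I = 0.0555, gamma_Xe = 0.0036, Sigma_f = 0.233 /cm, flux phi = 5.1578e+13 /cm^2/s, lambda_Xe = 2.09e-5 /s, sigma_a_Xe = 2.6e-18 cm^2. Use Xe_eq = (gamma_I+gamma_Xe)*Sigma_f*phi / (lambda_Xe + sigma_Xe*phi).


Xe_eq = (gamma_I + gamma_Xe) * Sigma_f * phi / (lambda_Xe + sigma_Xe * phi)
Numerator = (0.0555 + 0.0036) * 0.233 * 5.1578e+13 = 7.102445e+11
Denominator = 2.09e-5 + 2.6e-18 * 5.1578e+13 = 1.550028e-04
Xe_eq = 7.102445e+11 / 1.550028e-04 = 4.5821e+15 /cm^3

4.5821e+15


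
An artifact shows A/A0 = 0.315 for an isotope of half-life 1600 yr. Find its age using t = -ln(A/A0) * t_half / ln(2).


lambda = ln(2) / t_half = ln(2) / 1600 = 4.332170e-04 /yr
t = -ln(A/A0) / lambda
t = -ln(0.315) / 4.332170e-04
t = 2666.5 yr

2666.5


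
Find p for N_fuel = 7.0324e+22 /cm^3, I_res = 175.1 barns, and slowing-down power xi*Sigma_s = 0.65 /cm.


p = exp(-N * I * 1e-24 / (xi*Sigma_s))
p = exp(-7.0324e+22 * 175.1 * 1e-24 / 0.65)
p = 5.9243e-09

5.9243e-09


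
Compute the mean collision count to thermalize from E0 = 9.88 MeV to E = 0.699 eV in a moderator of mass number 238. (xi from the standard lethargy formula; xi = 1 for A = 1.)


xi = 1 + (A-1)^2/(2A)*ln((A-1)/(A+1)) = 0.008379872 (for A = 238)
n = ln(E0/E) / xi
n = ln(9.88e6 / 0.699) / 0.008379872
n = ln(1.413448e+07) / 0.008379872 = 1964.7

1964.7


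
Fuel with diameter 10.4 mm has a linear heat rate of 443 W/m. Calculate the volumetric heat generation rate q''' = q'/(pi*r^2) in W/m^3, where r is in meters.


r = D / 2 / 1000 = 10.4 / 2 / 1000 = 0.0052 m
q''' = q' / (pi * r^2)
q''' = 443 / (pi * 0.0052^2)
q''' = 5.2149e+06 W/m^3

5.2149e+06


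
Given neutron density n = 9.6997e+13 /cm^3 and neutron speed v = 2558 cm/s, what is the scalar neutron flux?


phi = n * v
phi = 9.6997e+13 * 2558
phi = 2.4812e+17 /cm^2/s

2.4812e+17


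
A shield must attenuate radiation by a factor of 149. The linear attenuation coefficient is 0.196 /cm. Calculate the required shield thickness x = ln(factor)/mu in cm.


x = ln(factor) / mu
x = ln(149) / 0.196
x = 25.530 cm

25.530


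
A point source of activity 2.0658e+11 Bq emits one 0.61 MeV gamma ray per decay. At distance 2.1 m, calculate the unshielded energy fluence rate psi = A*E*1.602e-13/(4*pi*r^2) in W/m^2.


psi = A * E * 1.602e-13 / (4*pi*r^2)
psi = 2.0658e+11 * 0.61 * 1.602e-13 / (4*pi*2.1^2)
psi = 3.6428e-04 W/m^2

3.6428e-04


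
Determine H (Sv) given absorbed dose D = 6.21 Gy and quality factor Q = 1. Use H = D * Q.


H = D * Q
H = 6.21 * 1
H = 6.2100 Sv

6.2100


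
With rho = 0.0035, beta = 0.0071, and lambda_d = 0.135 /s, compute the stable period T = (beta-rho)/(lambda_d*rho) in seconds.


T = (beta - rho) / (lambda_d * rho)
T = (0.0071 - 0.0035) / (0.135 * 0.0035)
T = 7.6190 s

7.6190


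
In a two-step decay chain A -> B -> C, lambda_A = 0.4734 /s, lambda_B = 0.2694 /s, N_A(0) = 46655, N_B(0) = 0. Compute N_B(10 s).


N_B(t) = lambda_A * N_A0 / (lambda_B - lambda_A) * [exp(-lambda_A*t) - exp(-lambda_B*t)]
exp(-0.4734*10) = 0.008791236; exp(-0.2694*10) = 0.06760996
N_B = 0.4734 * 46655 / (0.2694 - 0.4734) * (0.008791236 - 0.06760996)
N_B = 6368.1

6368.1


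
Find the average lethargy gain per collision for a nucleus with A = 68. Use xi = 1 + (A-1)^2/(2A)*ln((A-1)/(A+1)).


xi = 1 + (A-1)^2/(2A) * ln((A-1)/(A+1))
xi = 1 + (68-1)^2/(2*68) * ln((68-1)/(68 +1))
xi = 0.029126

0.029126


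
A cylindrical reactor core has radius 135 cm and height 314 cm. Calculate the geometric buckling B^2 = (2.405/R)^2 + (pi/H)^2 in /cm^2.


B^2 = (2.405/R)^2 + (pi/H)^2
B^2 = (2.405/135)^2 + (pi/314)^2
B^2 = 4.1747e-04 /cm^2

4.1747e-04


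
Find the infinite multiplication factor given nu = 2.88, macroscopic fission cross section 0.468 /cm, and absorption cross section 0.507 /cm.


k_inf = nu * Sigma_f / Sigma_a
k_inf = 2.88 * 0.468 / 0.507
k_inf = 2.6585

2.6585


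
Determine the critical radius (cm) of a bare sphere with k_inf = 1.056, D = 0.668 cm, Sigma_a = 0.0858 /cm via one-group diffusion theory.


L^2 = D / Sigma_a = 0.668 / 0.0858 = 7.785548 cm^2
B_m^2 = (k_inf - 1) / L^2 = (1.056 - 1) / 7.785548 = 0.007192814 /cm^2
For a bare sphere: B_g = pi/R, so R_c = pi / sqrt(B_m^2)
R_c = pi / sqrt(0.007192814) = 37.043 cm

37.043


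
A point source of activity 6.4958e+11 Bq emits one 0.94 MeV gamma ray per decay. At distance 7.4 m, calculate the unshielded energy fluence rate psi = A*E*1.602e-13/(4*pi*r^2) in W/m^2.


psi = A * E * 1.602e-13 / (4*pi*r^2)
psi = 6.4958e+11 * 0.94 * 1.602e-13 / (4*pi*7.4^2)
psi = 1.4215e-04 W/m^2

1.4215e-04


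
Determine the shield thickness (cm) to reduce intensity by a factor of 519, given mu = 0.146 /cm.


x = ln(factor) / mu
x = ln(519) / 0.146
x = 42.821 cm

42.821


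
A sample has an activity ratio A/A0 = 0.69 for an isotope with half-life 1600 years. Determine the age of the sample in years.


lambda = ln(2) / t_half = ln(2) / 1600 = 4.332170e-04 /yr
t = -ln(A/A0) / lambda
t = -ln(0.69) / 4.332170e-04
t = 856.53 yr

856.53


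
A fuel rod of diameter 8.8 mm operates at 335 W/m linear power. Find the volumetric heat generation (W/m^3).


r = D / 2 / 1000 = 8.8 / 2 / 1000 = 0.0044 m
q''' = q' / (pi * r^2)
q''' = 335 / (pi * 0.0044^2)
q''' = 5.5079e+06 W/m^3

5.5079e+06


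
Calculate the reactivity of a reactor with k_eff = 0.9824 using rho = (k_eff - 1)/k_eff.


rho = (k_eff - 1) / k_eff
rho = (0.9824 - 1) / 0.9824
rho = -0.017915

-0.017915


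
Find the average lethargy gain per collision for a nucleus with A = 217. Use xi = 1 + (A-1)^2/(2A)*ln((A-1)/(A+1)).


xi = 1 + (A-1)^2/(2A) * ln((A-1)/(A+1))
xi = 1 + (217-1)^2/(2*217) * ln((217-1)/(217 +1))
xi = 0.0091883

0.0091883


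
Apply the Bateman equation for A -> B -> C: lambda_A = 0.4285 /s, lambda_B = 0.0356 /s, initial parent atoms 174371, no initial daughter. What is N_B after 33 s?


N_B(t) = lambda_A * N_A0 / (lambda_B - lambda_A) * [exp(-lambda_A*t) - exp(-lambda_B*t)]
exp(-0.4285*33) = 7.225350e-07; exp(-0.0356*33) = 0.3088807
N_B = 0.4285 * 174371 / (0.0356 - 0.4285) * (7.225350e-07 - 0.3088807)
N_B = 58740

58740


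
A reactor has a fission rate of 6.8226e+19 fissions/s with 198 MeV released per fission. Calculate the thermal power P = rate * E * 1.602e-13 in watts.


P = fission_rate * E_MeV * 1.602e-13
P = 6.8226e+19 * 198 * 1.602e-13
P = 2.1641e+09 W

2.1641e+09


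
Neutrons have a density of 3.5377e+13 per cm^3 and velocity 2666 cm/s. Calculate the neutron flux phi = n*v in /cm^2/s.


phi = n * v
phi = 3.5377e+13 * 2666
phi = 9.4315e+16 /cm^2/s

9.4315e+16


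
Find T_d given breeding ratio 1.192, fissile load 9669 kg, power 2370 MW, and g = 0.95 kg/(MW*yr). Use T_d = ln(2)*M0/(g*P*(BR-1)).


Breeding gain G = BR - 1 = 1.192 - 1 = 0.192
Fissile production rate = g * P * G = 0.95 * 2370 * 0.192 = 432.288 kg/yr
T_d = ln(2) * M0 / (g * P * G)
T_d = ln(2) * 9669 / 432.288 = 15.504 yr

15.504


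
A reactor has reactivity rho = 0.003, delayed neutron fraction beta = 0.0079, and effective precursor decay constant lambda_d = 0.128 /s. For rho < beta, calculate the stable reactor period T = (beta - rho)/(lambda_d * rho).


T = (beta - rho) / (lambda_d * rho)
T = (0.0079 - 0.003) / (0.128 * 0.003)
T = 12.760 s

12.760


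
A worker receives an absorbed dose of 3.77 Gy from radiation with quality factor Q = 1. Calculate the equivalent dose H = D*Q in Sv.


H = D * Q
H = 3.77 * 1
H = 3.7700 Sv

3.7700


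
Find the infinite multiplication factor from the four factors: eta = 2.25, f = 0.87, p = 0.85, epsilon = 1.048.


k_inf = eta * f * p * epsilon
k_inf = 2.25 * 0.87 * 0.85 * 1.048
k_inf = 1.7437

1.7437


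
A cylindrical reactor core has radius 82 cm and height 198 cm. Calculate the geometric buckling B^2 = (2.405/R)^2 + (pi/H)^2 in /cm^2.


B^2 = (2.405/R)^2 + (pi/H)^2
B^2 = (2.405/82)^2 + (pi/198)^2
B^2 = 0.0011120 /cm^2

0.0011120


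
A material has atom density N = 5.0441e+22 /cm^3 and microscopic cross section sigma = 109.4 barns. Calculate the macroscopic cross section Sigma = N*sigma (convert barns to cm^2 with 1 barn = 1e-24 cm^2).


Sigma = N * sigma_barns * 1e-24
Sigma = 5.0441e+22 * 109.4 * 1e-24
Sigma = 5.5182 /cm

5.5182


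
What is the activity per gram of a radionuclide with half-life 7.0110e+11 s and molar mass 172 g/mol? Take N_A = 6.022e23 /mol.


lambda = ln(2) / t_half = ln(2) / 7.0110e+11 = 9.886567e-13 /s
SA = lambda * N_A / M
SA = 9.886567e-13 * 6.022e23 / 172
SA = 3.4614e+09 Bq/g

3.4614e+09


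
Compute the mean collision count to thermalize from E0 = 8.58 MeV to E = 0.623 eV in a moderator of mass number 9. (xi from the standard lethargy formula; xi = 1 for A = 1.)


xi = 1 + (A-1)^2/(2A)*ln((A-1)/(A+1)) = 0.2066007 (for A = 9)
n = ln(E0/E) / xi
n = ln(8.58e6 / 0.623) / 0.2066007
n = ln(1.377207e+07) / 0.2066007 = 79.565

79.565


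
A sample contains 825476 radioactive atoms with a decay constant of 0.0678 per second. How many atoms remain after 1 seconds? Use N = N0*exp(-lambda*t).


N = N0 * exp(-lambda * t)
N = 825476 * exp(-0.0678 * 1)
N = 771364

771364


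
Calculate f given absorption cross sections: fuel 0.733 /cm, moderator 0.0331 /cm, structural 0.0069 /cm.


f = Sigma_a_fuel / (Sigma_a_fuel + Sigma_a_mod + Sigma_a_other)
f = 0.733 / (0.733 + 0.0331 + 0.0069)
f = 0.94825

0.94825


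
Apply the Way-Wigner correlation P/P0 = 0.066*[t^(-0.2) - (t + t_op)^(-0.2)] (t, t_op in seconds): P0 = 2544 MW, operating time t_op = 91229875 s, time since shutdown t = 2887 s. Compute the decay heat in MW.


P/P0 = 0.066 * [t^(-0.2) - (t + t_op)^(-0.2)]
P/P0 = 0.066 * [2887^(-0.2) - (2887 + 91229875)^(-0.2)]
P/P0 = 0.066 * [0.2031939 - 0.02558408] = 0.01172225
P = 2544 * 0.01172225 = 29.821 MW

29.821


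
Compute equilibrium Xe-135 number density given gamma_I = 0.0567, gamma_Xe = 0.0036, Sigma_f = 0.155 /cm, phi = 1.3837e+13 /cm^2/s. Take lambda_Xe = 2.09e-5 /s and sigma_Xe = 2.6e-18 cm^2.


Xe_eq = (gamma_I + gamma_Xe) * Sigma_f * phi / (lambda_Xe + sigma_Xe * phi)
Numerator = (0.0567 + 0.0036) * 0.155 * 1.3837e+13 = 1.293275e+11
Denominator = 2.09e-5 + 2.6e-18 * 1.3837e+13 = 5.687620e-05
Xe_eq = 1.293275e+11 / 5.687620e-05 = 2.2738e+15 /cm^3

2.2738e+15


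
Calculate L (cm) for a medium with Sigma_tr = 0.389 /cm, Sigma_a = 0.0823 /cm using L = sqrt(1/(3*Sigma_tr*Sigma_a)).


D = 1 / (3 * Sigma_tr) = 1 / (3 * 0.389) = 0.8568980 cm
L = sqrt(D / Sigma_a)
L = sqrt(0.8568980 / 0.0823)
L = 3.2267 cm

3.2267


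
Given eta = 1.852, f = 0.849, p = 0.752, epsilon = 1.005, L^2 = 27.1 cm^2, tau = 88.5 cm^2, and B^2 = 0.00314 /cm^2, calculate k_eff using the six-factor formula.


k_inf = eta*f*p*eps = 1.852*0.849*0.752*1.005 = 1.188318
P_TNL = 1/(1 + L^2*B^2) = 1/(1 + 27.1*0.00314) = 0.9215791
P_FNL = exp(-B^2*tau) = exp(-0.00314*88.5) = 0.7573801
k_eff = k_inf * P_TNL * P_FNL = 1.188318 * 0.9215791 * 0.7573801
k_eff = 0.82943

0.82943


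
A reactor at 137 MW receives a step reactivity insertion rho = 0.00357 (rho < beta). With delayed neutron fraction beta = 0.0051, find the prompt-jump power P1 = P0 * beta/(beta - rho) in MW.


P1/P0 = beta / (beta - rho)
P1/P0 = 0.0051 / (0.0051 - 0.00357) = 3.333333
P1 = 137 * 3.333333 = 456.67 MW

456.67


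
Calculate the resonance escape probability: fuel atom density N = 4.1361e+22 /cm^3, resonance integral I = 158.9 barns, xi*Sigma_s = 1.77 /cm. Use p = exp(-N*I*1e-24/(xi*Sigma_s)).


p = exp(-N * I * 1e-24 / (xi*Sigma_s))
p = exp(-4.1361e+22 * 158.9 * 1e-24 / 1.77)
p = 0.024401

0.024401
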